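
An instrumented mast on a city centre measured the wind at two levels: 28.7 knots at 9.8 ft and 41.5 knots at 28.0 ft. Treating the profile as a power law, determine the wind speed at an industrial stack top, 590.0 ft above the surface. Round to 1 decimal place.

121.1 knots

First find α: α = ln(V₂/V₁)/ln(z₂/z₁) = ln(41.5/28.7)/ln(28.0/9.8) = 0.36880/1.04982 = 0.3513
Extrapolate from 28.0 ft to 590.0 ft: V₃ = 41.5 × (590.0/28.0)^0.3513 = 41.5 × 2.9175 = 121.0749 knots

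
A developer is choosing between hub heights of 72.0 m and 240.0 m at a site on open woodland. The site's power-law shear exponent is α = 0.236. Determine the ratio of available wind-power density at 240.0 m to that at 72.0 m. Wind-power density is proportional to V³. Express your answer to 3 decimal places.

2.345

Speed ratio: V_B/V_A = (z_B/z_A)^α = (240.0/72.0)^0.236 = (3.3333)^0.236 = 1.32862
Power-density ratio: P_B/P_A = (V_B/V_A)³ = (1.32862)³ = 2.34530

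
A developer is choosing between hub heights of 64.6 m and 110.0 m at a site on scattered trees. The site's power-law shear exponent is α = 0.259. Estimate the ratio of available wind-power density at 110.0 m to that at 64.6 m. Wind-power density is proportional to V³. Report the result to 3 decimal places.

Speed ratio: V_B/V_A = (z_B/z_A)^α = (110.0/64.6)^0.259 = (1.7028)^0.259 = 1.14781
Power-density ratio: P_B/P_A = (V_B/V_A)³ = (1.14781)³ = 1.51221

1.512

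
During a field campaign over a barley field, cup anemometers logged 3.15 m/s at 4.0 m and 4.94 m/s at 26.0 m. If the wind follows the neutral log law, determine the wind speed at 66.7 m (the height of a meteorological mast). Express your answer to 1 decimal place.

Log law: V ∝ ln(z/z₀). From the pair, with r = V₁/V₂ = 0.63765,
ln z₀ = (ln z₁ − r·ln z₂)/(1 − r) = (1.3863 − 0.63765×3.2581)/0.36235 = -1.9077 → z₀ = 0.1484 m
V₃ = V₁ · ln(z₃/z₀)/ln(z₁/z₀) = 3.15 × 6.1079/3.2940 = 5.8409 m/s

5.8 m/s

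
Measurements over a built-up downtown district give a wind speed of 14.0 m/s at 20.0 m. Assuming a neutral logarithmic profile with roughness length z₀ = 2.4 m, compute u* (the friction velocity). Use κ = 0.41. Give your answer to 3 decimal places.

u* ≈ 2.707 m/s

Log law: V(z) = (u*/κ) · ln(z/z₀) ⇒ u* = κ · V / ln(z/z₀)
u* = 0.41 × 14.0 / ln(20.0/2.4) = 0.41 × 14.0 / 2.1203
   = 5.7400 / 2.1203 = 2.7072 m/s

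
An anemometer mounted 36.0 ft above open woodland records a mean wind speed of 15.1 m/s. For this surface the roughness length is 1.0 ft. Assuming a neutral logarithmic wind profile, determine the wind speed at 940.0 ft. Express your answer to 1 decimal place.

Log law: V(z) ∝ ln(z/z₀), so V₂/V₁ = ln(z₂/z₀) / ln(z₁/z₀).
ln(940.0/1.0) = 6.8459, ln(36.0/1.0) = 3.5835
V₂ = 15.1 × 6.8459/3.5835 = 15.1 × 1.9104 = 28.8467 m/s

28.8 m/s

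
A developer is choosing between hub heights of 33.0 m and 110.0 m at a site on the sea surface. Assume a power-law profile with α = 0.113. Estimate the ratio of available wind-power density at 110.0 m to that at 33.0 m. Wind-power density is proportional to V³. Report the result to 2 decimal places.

Speed ratio: V_B/V_A = (z_B/z_A)^α = (110.0/33.0)^0.113 = (3.3333)^0.113 = 1.14574
Power-density ratio: P_B/P_A = (V_B/V_A)³ = (1.14574)³ = 1.50403

1.50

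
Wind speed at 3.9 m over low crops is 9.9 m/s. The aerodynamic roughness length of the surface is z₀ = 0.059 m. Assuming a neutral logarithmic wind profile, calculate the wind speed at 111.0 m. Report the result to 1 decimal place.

17.8 m/s

Log law: V(z) ∝ ln(z/z₀), so V₂/V₁ = ln(z₂/z₀) / ln(z₁/z₀).
ln(111.0/0.059) = 7.5397, ln(3.9/0.059) = 4.1912
V₂ = 9.9 × 7.5397/4.1912 = 9.9 × 1.7989 = 17.8096 m/s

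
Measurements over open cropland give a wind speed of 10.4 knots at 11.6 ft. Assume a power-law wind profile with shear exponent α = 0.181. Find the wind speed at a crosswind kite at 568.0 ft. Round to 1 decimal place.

21.0 knots

Power-law profile: V₂ = V₁ · (z₂/z₁)^α
V₂ = 10.4 × (568.0/11.6)^0.181 = 10.4 × (48.9655)^0.181
    = 10.4 × 2.0224 = 21.0331 knots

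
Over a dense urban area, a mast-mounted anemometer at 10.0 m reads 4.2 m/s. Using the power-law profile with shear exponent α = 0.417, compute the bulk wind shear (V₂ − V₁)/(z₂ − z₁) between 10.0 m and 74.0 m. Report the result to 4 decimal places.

0.0856 m/s/m

Power law: V₂ = V₁ · (z₂/z₁)^α = 4.2 × (7.4000)^0.417 = 9.6765 m/s
ΔV/Δz = (9.6765 − 4.2)/(74.0 − 10.0) = 5.4765/64.0000 = 0.08557 m/s/m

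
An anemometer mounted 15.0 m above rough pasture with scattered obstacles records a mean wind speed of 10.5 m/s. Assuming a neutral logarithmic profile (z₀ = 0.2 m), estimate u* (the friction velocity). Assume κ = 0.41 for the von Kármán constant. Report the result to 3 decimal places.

u* ≈ 0.997 m/s

Log law: V(z) = (u*/κ) · ln(z/z₀) ⇒ u* = κ · V / ln(z/z₀)
u* = 0.41 × 10.5 / ln(15.0/0.2) = 0.41 × 10.5 / 4.3175
   = 4.3050 / 4.3175 = 0.9971 m/s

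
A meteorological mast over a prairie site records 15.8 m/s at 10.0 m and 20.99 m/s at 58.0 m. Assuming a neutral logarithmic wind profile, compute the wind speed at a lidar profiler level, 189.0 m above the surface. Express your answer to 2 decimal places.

Log law: V ∝ ln(z/z₀). From the pair, with r = V₁/V₂ = 0.75274,
ln z₀ = (ln z₁ − r·ln z₂)/(1 − r) = (2.3026 − 0.75274×4.0604)/0.24726 = -3.0489 → z₀ = 0.04741 m
V₃ = V₁ · ln(z₃/z₀)/ln(z₁/z₀) = 15.8 × 8.2906/5.3515 = 24.4777 m/s

24.48 m/s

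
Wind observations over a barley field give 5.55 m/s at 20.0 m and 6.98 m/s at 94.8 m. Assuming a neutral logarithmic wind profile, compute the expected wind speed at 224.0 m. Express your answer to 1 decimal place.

7.8 m/s

Log law: V ∝ ln(z/z₀). From the pair, with r = V₁/V₂ = 0.79513,
ln z₀ = (ln z₁ − r·ln z₂)/(1 − r) = (2.9957 − 0.79513×4.5518)/0.20487 = -3.0434 → z₀ = 0.04767 m
V₃ = V₁ · ln(z₃/z₀)/ln(z₁/z₀) = 5.55 × 8.4551/6.0392 = 7.7702 m/s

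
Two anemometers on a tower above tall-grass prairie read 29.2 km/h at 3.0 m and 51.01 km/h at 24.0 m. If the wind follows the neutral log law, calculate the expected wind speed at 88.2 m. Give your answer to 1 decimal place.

Log law: V ∝ ln(z/z₀). From the pair, with r = V₁/V₂ = 0.57244,
ln z₀ = (ln z₁ − r·ln z₂)/(1 − r) = (1.0986 − 0.57244×3.1781)/0.42756 = -1.6854 → z₀ = 0.1854 m
V₃ = V₁ · ln(z₃/z₀)/ln(z₁/z₀) = 29.2 × 6.1650/2.7840 = 64.6612 km/h

64.7 km/h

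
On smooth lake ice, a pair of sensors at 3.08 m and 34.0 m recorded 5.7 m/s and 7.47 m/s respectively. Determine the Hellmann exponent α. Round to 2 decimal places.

Power law: V₂/V₁ = (z₂/z₁)^α ⇒ α = ln(V₂/V₁) / ln(z₂/z₁)
α = ln(7.47/5.7) / ln(34.0/3.08) = ln(1.3105) / ln(11.0390)
  = 0.27043 / 2.40143 = 0.11261

α ≈ 0.11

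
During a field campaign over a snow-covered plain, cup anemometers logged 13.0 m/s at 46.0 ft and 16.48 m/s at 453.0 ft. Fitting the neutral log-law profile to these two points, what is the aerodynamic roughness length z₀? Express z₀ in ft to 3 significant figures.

z₀ ≈ 0.00895 ft

Log law: V(z) ∝ ln(z/z₀). With r = V₁/V₂ = 13.0/16.48 = 0.78883,
r · ln(z₂/z₀) = ln(z₁/z₀) ⇒ ln z₀ = (ln z₁ − r·ln z₂)/(1 − r)
ln z₀ = (3.82864 − 0.78883×6.11589) / 0.21117 = -4.7157
z₀ = exp(-4.7157) = 0.008954 ft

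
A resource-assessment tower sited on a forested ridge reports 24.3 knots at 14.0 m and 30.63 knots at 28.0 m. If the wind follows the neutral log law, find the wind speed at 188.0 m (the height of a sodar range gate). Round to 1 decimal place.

Log law: V ∝ ln(z/z₀). From the pair, with r = V₁/V₂ = 0.79334,
ln z₀ = (ln z₁ − r·ln z₂)/(1 − r) = (2.6391 − 0.79334×3.3322)/0.20666 = -0.0218 → z₀ = 0.9784 m
V₃ = V₁ · ln(z₃/z₀)/ln(z₁/z₀) = 24.3 × 5.2583/2.6609 = 48.0200 knots

48.0 knots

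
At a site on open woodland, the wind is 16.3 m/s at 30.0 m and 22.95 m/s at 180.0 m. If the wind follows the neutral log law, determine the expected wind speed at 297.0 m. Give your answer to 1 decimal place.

24.8 m/s

Log law: V ∝ ln(z/z₀). From the pair, with r = V₁/V₂ = 0.71024,
ln z₀ = (ln z₁ − r·ln z₂)/(1 − r) = (3.4012 − 0.71024×5.1930)/0.28976 = -0.9906 → z₀ = 0.3713 m
V₃ = V₁ · ln(z₃/z₀)/ln(z₁/z₀) = 16.3 × 6.6844/4.3918 = 24.8086 m/s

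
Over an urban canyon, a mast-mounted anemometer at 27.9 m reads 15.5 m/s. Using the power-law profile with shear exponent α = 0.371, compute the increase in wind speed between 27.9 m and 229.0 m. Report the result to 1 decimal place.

Power law: V₂ = V₁ · (z₂/z₁)^α = 15.5 × (8.2079)^0.371 = 33.8463 m/s
ΔV = 33.8463 − 15.5 = 18.3463 m/s

18.3 m/s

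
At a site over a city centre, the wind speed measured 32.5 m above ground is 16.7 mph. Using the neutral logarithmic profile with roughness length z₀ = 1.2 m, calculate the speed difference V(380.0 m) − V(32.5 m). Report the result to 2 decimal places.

Log law: V₂ = V₁ · ln(z₂/z₀)/ln(z₁/z₀) = 16.7 × 5.7578/3.2989 = 29.1478 mph
ΔV = 29.1478 − 16.7 = 12.4478 mph

12.45 mph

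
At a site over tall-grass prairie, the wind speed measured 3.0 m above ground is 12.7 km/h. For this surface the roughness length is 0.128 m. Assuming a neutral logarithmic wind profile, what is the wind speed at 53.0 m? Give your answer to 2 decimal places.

Log law: V(z) ∝ ln(z/z₀), so V₂/V₁ = ln(z₂/z₀) / ln(z₁/z₀).
ln(53.0/0.128) = 6.0260, ln(3.0/0.128) = 3.1543
V₂ = 12.7 × 6.0260/3.1543 = 12.7 × 1.9104 = 24.2620 km/h

24.26 km/h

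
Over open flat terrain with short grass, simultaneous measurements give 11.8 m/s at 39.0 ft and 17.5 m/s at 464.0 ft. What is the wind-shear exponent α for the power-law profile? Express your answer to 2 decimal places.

Power law: V₂/V₁ = (z₂/z₁)^α ⇒ α = ln(V₂/V₁) / ln(z₂/z₁)
α = ln(17.5/11.8) / ln(464.0/39.0) = ln(1.4831) / ln(11.8974)
  = 0.39410 / 2.47632 = 0.15915

α ≈ 0.16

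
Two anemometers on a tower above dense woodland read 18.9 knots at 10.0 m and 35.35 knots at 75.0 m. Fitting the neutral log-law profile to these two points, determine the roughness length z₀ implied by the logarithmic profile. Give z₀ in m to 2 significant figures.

Log law: V(z) ∝ ln(z/z₀). With r = V₁/V₂ = 18.9/35.35 = 0.53465,
r · ln(z₂/z₀) = ln(z₁/z₀) ⇒ ln z₀ = (ln z₁ − r·ln z₂)/(1 − r)
ln z₀ = (2.30259 − 0.53465×4.31749) / 0.46535 = -0.0124
z₀ = exp(-0.0124) = 0.9877 m

z₀ ≈ 0.99 m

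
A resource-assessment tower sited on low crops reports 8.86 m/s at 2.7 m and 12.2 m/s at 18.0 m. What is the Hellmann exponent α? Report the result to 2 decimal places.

α ≈ 0.17

Power law: V₂/V₁ = (z₂/z₁)^α ⇒ α = ln(V₂/V₁) / ln(z₂/z₁)
α = ln(12.2/8.86) / ln(18.0/2.7) = ln(1.3770) / ln(6.6667)
  = 0.31989 / 1.89712 = 0.16862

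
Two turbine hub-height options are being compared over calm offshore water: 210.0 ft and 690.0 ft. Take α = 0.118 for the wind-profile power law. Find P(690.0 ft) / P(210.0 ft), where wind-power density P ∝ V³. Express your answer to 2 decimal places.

Speed ratio: V_B/V_A = (z_B/z_A)^α = (690.0/210.0)^0.118 = (3.2857)^0.118 = 1.15070
Power-density ratio: P_B/P_A = (V_B/V_A)³ = (1.15070)³ = 1.52366

1.52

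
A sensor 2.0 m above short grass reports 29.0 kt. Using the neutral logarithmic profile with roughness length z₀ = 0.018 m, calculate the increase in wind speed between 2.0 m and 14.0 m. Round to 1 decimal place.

12.0 kt

Log law: V₂ = V₁ · ln(z₂/z₀)/ln(z₁/z₀) = 29.0 × 6.6564/4.7105 = 40.9798 kt
ΔV = 40.9798 − 29.0 = 11.9798 kt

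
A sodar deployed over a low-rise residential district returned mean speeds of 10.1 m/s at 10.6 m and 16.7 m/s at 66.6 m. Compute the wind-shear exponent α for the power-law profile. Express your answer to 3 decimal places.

α ≈ 0.274

Power law: V₂/V₁ = (z₂/z₁)^α ⇒ α = ln(V₂/V₁) / ln(z₂/z₁)
α = ln(16.7/10.1) / ln(66.6/10.6) = ln(1.6535) / ln(6.2830)
  = 0.50287 / 1.83785 = 0.27362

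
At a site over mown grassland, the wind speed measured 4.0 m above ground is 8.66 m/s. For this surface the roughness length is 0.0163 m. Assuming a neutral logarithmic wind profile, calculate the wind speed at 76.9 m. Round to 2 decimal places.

Log law: V(z) ∝ ln(z/z₀), so V₂/V₁ = ln(z₂/z₀) / ln(z₁/z₀).
ln(76.9/0.0163) = 8.4591, ln(4.0/0.0163) = 5.5029
V₂ = 8.66 × 8.4591/5.5029 = 8.66 × 1.5372 = 13.3122 m/s

13.31 m/s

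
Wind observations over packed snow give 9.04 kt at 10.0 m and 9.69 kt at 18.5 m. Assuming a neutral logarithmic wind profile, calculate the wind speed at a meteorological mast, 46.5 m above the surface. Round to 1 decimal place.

Log law: V ∝ ln(z/z₀). From the pair, with r = V₁/V₂ = 0.93292,
ln z₀ = (ln z₁ − r·ln z₂)/(1 − r) = (2.3026 − 0.93292×2.9178)/0.06708 = -6.2532 → z₀ = 0.001924 m
V₃ = V₁ · ln(z₃/z₀)/ln(z₁/z₀) = 9.04 × 10.0927/8.5558 = 10.6638 kt

10.7 kt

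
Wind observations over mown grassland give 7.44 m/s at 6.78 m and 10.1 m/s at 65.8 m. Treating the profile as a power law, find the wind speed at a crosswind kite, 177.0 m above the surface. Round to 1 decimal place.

11.5 m/s

First find α: α = ln(V₂/V₁)/ln(z₂/z₁) = ln(10.1/7.44)/ln(65.8/6.78) = 0.30566/2.27264 = 0.1345
Extrapolate from 65.8 m to 177.0 m: V₃ = 10.1 × (177.0/65.8)^0.1345 = 10.1 × 1.1424 = 11.5378 m/s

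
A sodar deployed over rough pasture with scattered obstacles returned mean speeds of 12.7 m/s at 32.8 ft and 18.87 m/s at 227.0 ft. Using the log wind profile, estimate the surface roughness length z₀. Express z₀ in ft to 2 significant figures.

z₀ ≈ 0.61 ft

Log law: V(z) ∝ ln(z/z₀). With r = V₁/V₂ = 12.7/18.87 = 0.67303,
r · ln(z₂/z₀) = ln(z₁/z₀) ⇒ ln z₀ = (ln z₁ − r·ln z₂)/(1 − r)
ln z₀ = (3.49043 − 0.67303×5.42495) / 0.32697 = -0.4915
z₀ = exp(-0.4915) = 0.6117 ft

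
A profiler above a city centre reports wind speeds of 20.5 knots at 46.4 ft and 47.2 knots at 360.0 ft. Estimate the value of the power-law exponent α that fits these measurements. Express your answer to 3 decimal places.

α ≈ 0.407

Power law: V₂/V₁ = (z₂/z₁)^α ⇒ α = ln(V₂/V₁) / ln(z₂/z₁)
α = ln(47.2/20.5) / ln(360.0/46.4) = ln(2.3024) / ln(7.7586)
  = 0.83397 / 2.04880 = 0.40705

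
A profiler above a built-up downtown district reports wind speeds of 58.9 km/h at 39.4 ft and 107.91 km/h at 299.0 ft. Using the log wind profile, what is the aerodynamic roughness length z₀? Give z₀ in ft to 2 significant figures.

Log law: V(z) ∝ ln(z/z₀). With r = V₁/V₂ = 58.9/107.91 = 0.54583,
r · ln(z₂/z₀) = ln(z₁/z₀) ⇒ ln z₀ = (ln z₁ − r·ln z₂)/(1 − r)
ln z₀ = (3.67377 − 0.54583×5.70044) / 0.45417 = 1.2381
z₀ = exp(1.2381) = 3.449 ft

z₀ ≈ 3.4 ft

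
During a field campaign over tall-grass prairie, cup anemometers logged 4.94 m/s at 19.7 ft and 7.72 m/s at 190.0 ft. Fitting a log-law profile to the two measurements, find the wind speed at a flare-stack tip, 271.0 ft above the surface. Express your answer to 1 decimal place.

Log law: V ∝ ln(z/z₀). From the pair, with r = V₁/V₂ = 0.63990,
ln z₀ = (ln z₁ − r·ln z₂)/(1 − r) = (2.9806 − 0.63990×5.2470)/0.36010 = -1.0467 → z₀ = 0.3511 ft
V₃ = V₁ · ln(z₃/z₀)/ln(z₁/z₀) = 4.94 × 6.6489/4.0274 = 8.1556 m/s

8.2 m/s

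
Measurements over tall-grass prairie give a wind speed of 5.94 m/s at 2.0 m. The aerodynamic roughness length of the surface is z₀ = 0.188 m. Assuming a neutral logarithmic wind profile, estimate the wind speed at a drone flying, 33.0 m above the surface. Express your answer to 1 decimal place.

13.0 m/s

Log law: V(z) ∝ ln(z/z₀), so V₂/V₁ = ln(z₂/z₀) / ln(z₁/z₀).
ln(33.0/0.188) = 5.1678, ln(2.0/0.188) = 2.3645
V₂ = 5.94 × 5.1678/2.3645 = 5.94 × 2.1856 = 12.9826 m/s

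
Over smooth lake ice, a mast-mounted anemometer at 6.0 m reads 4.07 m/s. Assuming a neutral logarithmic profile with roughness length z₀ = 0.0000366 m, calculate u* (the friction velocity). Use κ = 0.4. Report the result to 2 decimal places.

Log law: V(z) = (u*/κ) · ln(z/z₀) ⇒ u* = κ · V / ln(z/z₀)
u* = 0.4 × 4.07 / ln(6.0/0.0000366) = 0.4 × 4.07 / 12.0072
   = 1.6280 / 12.0072 = 0.1356 m/s

u* ≈ 0.14 m/s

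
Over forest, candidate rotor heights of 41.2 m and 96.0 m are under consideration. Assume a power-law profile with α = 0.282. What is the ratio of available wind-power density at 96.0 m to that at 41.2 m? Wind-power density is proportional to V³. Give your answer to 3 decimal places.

Speed ratio: V_B/V_A = (z_B/z_A)^α = (96.0/41.2)^0.282 = (2.3301)^0.282 = 1.26940
Power-density ratio: P_B/P_A = (V_B/V_A)³ = (1.26940)³ = 2.04549

2.045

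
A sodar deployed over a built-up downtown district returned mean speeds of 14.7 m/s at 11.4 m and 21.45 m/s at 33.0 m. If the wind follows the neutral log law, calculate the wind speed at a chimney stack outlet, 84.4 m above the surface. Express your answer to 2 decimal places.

Log law: V ∝ ln(z/z₀). From the pair, with r = V₁/V₂ = 0.68531,
ln z₀ = (ln z₁ − r·ln z₂)/(1 − r) = (2.4336 − 0.68531×3.4965)/0.31469 = 0.1189 → z₀ = 1.126 m
V₃ = V₁ · ln(z₃/z₀)/ln(z₁/z₀) = 14.7 × 4.3167/2.3147 = 27.4136 m/s

27.41 m/s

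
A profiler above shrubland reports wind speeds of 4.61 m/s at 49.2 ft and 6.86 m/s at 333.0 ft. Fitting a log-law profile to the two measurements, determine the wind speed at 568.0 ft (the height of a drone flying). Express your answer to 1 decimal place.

Log law: V ∝ ln(z/z₀). From the pair, with r = V₁/V₂ = 0.67201,
ln z₀ = (ln z₁ − r·ln z₂)/(1 − r) = (3.8959 − 0.67201×5.8081)/0.32799 = -0.0221 → z₀ = 0.9782 ft
V₃ = V₁ · ln(z₃/z₀)/ln(z₁/z₀) = 4.61 × 6.3642/3.9180 = 7.4883 m/s

7.5 m/s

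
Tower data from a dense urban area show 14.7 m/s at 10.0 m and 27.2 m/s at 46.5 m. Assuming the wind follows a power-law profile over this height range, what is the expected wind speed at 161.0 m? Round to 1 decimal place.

First find α: α = ln(V₂/V₁)/ln(z₂/z₁) = ln(27.2/14.7)/ln(46.5/10.0) = 0.61537/1.53687 = 0.4004
Extrapolate from 46.5 m to 161.0 m: V₃ = 27.2 × (161.0/46.5)^0.4004 = 27.2 × 1.6442 = 44.7236 m/s

44.7 m/s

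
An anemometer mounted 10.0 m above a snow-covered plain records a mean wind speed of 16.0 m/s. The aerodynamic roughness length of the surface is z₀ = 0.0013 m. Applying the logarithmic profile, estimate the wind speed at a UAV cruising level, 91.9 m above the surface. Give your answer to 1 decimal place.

Log law: V(z) ∝ ln(z/z₀), so V₂/V₁ = ln(z₂/z₀) / ln(z₁/z₀).
ln(91.9/0.0013) = 11.1661, ln(10.0/0.0013) = 8.9480
V₂ = 16.0 × 11.1661/8.9480 = 16.0 × 1.2479 = 19.9662 m/s

20.0 m/s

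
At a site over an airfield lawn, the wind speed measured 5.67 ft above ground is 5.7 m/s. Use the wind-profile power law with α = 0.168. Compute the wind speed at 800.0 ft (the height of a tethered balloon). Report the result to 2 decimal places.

13.09 m/s

Power-law profile: V₂ = V₁ · (z₂/z₁)^α
V₂ = 5.7 × (800.0/5.67)^0.168 = 5.7 × (141.0935)^0.168
    = 5.7 × 2.2968 = 13.0916 m/s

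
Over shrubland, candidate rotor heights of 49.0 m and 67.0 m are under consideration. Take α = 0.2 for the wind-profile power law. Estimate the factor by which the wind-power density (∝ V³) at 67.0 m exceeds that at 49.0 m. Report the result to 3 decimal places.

1.206

Speed ratio: V_B/V_A = (z_B/z_A)^α = (67.0/49.0)^0.2 = (1.3673)^0.2 = 1.06457
Power-density ratio: P_B/P_A = (V_B/V_A)³ = (1.06457)³ = 1.20650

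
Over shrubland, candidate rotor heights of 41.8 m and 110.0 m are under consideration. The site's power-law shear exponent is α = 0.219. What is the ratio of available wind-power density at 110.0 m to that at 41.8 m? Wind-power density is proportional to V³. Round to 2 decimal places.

Speed ratio: V_B/V_A = (z_B/z_A)^α = (110.0/41.8)^0.219 = (2.6316)^0.219 = 1.23603
Power-density ratio: P_B/P_A = (V_B/V_A)³ = (1.23603)³ = 1.88835

1.89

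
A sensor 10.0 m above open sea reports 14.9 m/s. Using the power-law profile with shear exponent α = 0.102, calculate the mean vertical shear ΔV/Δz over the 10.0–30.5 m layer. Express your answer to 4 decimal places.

0.0876 m/s/m

Power law: V₂ = V₁ · (z₂/z₁)^α = 14.9 × (3.0500)^0.102 = 16.6949 m/s
ΔV/Δz = (16.6949 − 14.9)/(30.5 − 10.0) = 1.7949/20.5000 = 0.08756 m/s/m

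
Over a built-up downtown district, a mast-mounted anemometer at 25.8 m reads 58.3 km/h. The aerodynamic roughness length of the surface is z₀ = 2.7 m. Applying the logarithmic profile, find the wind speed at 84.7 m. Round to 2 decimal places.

89.00 km/h

Log law: V(z) ∝ ln(z/z₀), so V₂/V₁ = ln(z₂/z₀) / ln(z₁/z₀).
ln(84.7/2.7) = 3.4459, ln(25.8/2.7) = 2.2571
V₂ = 58.3 × 3.4459/2.2571 = 58.3 × 1.5267 = 89.0044 km/h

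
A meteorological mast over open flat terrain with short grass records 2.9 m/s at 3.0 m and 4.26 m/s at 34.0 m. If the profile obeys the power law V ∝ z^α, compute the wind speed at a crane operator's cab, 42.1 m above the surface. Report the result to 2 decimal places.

4.41 m/s

First find α: α = ln(V₂/V₁)/ln(z₂/z₁) = ln(4.26/2.9)/ln(34.0/3.0) = 0.38456/2.42775 = 0.1584
Extrapolate from 34.0 m to 42.1 m: V₃ = 4.26 × (42.1/34.0)^0.1584 = 4.26 × 1.0344 = 4.4067 m/s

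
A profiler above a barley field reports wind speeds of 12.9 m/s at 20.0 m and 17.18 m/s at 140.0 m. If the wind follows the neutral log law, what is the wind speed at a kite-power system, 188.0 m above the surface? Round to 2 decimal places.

Log law: V ∝ ln(z/z₀). From the pair, with r = V₁/V₂ = 0.75087,
ln z₀ = (ln z₁ − r·ln z₂)/(1 − r) = (2.9957 − 0.75087×4.9416)/0.24913 = -2.8693 → z₀ = 0.05674 m
V₃ = V₁ · ln(z₃/z₀)/ln(z₁/z₀) = 12.9 × 8.1057/5.8650 = 17.8284 m/s

17.83 m/s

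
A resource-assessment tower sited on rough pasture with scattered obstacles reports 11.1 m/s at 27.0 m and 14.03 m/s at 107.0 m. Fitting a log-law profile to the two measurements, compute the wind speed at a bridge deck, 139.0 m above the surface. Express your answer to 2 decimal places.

14.59 m/s

Log law: V ∝ ln(z/z₀). From the pair, with r = V₁/V₂ = 0.79116,
ln z₀ = (ln z₁ − r·ln z₂)/(1 − r) = (3.2958 − 0.79116×4.6728)/0.20884 = -1.9208 → z₀ = 0.1465 m
V₃ = V₁ · ln(z₃/z₀)/ln(z₁/z₀) = 11.1 × 6.8552/5.2166 = 14.5867 m/s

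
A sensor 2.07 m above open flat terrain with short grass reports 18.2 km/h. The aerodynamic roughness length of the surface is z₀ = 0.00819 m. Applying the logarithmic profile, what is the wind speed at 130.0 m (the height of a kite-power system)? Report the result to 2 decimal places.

31.82 km/h

Log law: V(z) ∝ ln(z/z₀), so V₂/V₁ = ln(z₂/z₀) / ln(z₁/z₀).
ln(130.0/0.00819) = 9.6724, ln(2.07/0.00819) = 5.5324
V₂ = 18.2 × 9.6724/5.5324 = 18.2 × 1.7483 = 31.8194 km/h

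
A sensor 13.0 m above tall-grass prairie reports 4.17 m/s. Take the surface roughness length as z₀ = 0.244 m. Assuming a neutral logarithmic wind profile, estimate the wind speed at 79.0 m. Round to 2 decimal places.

6.06 m/s

Log law: V(z) ∝ ln(z/z₀), so V₂/V₁ = ln(z₂/z₀) / ln(z₁/z₀).
ln(79.0/0.244) = 5.7800, ln(13.0/0.244) = 3.9755
V₂ = 4.17 × 5.7800/3.9755 = 4.17 × 1.4539 = 6.0628 m/s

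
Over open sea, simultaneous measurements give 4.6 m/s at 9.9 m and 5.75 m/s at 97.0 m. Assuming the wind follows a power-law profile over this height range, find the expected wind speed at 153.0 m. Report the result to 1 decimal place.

6.0 m/s

First find α: α = ln(V₂/V₁)/ln(z₂/z₁) = ln(5.75/4.6)/ln(97.0/9.9) = 0.22314/2.28218 = 0.0978
Extrapolate from 97.0 m to 153.0 m: V₃ = 5.75 × (153.0/97.0)^0.0978 = 5.75 × 1.0456 = 6.0120 m/s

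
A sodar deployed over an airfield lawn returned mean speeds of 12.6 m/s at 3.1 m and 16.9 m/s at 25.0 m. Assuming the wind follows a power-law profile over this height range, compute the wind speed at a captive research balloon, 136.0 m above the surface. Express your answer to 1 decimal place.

First find α: α = ln(V₂/V₁)/ln(z₂/z₁) = ln(16.9/12.6)/ln(25.0/3.1) = 0.29362/2.08747 = 0.1407
Extrapolate from 25.0 m to 136.0 m: V₃ = 16.9 × (136.0/25.0)^0.1407 = 16.9 × 1.2690 = 21.4464 m/s

21.4 m/s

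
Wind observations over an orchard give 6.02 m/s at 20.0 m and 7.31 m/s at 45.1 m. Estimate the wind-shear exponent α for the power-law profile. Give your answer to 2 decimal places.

α ≈ 0.24

Power law: V₂/V₁ = (z₂/z₁)^α ⇒ α = ln(V₂/V₁) / ln(z₂/z₁)
α = ln(7.31/6.02) / ln(45.1/20.0) = ln(1.2143) / ln(2.2550)
  = 0.19416 / 0.81315 = 0.23877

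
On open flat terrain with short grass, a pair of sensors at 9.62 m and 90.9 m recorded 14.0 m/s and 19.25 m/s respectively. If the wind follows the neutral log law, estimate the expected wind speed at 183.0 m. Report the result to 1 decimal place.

20.9 m/s

Log law: V ∝ ln(z/z₀). From the pair, with r = V₁/V₂ = 0.72727,
ln z₀ = (ln z₁ − r·ln z₂)/(1 − r) = (2.2638 − 0.72727×4.5098)/0.27273 = -3.7253 → z₀ = 0.02411 m
V₃ = V₁ · ln(z₃/z₀)/ln(z₁/z₀) = 14.0 × 8.9348/5.9891 = 20.8857 m/s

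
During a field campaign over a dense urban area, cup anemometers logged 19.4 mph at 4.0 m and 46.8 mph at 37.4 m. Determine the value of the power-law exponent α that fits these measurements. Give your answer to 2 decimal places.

α ≈ 0.39

Power law: V₂/V₁ = (z₂/z₁)^α ⇒ α = ln(V₂/V₁) / ln(z₂/z₁)
α = ln(46.8/19.4) / ln(37.4/4.0) = ln(2.4124) / ln(9.3500)
  = 0.88061 / 2.23538 = 0.39394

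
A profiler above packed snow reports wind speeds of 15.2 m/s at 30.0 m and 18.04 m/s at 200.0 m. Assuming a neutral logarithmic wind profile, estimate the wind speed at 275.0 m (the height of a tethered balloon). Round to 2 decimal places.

18.52 m/s

Log law: V ∝ ln(z/z₀). From the pair, with r = V₁/V₂ = 0.84257,
ln z₀ = (ln z₁ − r·ln z₂)/(1 − r) = (3.4012 − 0.84257×5.2983)/0.15743 = -6.7524 → z₀ = 0.001168 m
V₃ = V₁ · ln(z₃/z₀)/ln(z₁/z₀) = 15.2 × 12.3692/10.1536 = 18.5167 m/s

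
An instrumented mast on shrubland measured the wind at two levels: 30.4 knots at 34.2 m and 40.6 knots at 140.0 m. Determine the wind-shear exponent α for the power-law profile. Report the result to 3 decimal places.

α ≈ 0.205

Power law: V₂/V₁ = (z₂/z₁)^α ⇒ α = ln(V₂/V₁) / ln(z₂/z₁)
α = ln(40.6/30.4) / ln(140.0/34.2) = ln(1.3355) / ln(4.0936)
  = 0.28933 / 1.40942 = 0.20528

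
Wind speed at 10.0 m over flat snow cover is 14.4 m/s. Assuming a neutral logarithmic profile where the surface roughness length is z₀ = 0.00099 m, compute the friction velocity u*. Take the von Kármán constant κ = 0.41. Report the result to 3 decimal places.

Log law: V(z) = (u*/κ) · ln(z/z₀) ⇒ u* = κ · V / ln(z/z₀)
u* = 0.41 × 14.4 / ln(10.0/0.00099) = 0.41 × 14.4 / 9.2204
   = 5.9040 / 9.2204 = 0.6403 m/s

u* ≈ 0.640 m/s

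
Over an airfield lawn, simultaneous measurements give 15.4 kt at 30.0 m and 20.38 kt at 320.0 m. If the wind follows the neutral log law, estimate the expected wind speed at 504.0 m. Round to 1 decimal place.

21.3 kt

Log law: V ∝ ln(z/z₀). From the pair, with r = V₁/V₂ = 0.75564,
ln z₀ = (ln z₁ − r·ln z₂)/(1 − r) = (3.4012 − 0.75564×5.7683)/0.24436 = -3.9188 → z₀ = 0.01986 m
V₃ = V₁ · ln(z₃/z₀)/ln(z₁/z₀) = 15.4 × 10.1414/7.3200 = 21.3357 kt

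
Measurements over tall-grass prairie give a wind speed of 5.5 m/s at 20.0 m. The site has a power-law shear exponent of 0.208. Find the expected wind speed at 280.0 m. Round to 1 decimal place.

Power-law profile: V₂ = V₁ · (z₂/z₁)^α
V₂ = 5.5 × (280.0/20.0)^0.208 = 5.5 × (14.0000)^0.208
    = 5.5 × 1.7314 = 9.5226 m/s

9.5 m/s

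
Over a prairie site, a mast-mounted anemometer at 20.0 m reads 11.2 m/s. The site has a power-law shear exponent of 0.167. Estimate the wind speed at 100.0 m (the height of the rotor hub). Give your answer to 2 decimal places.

14.65 m/s

Power-law profile: V₂ = V₁ · (z₂/z₁)^α
V₂ = 11.2 × (100.0/20.0)^0.167 = 11.2 × (5.0000)^0.167
    = 11.2 × 1.3084 = 14.6537 m/s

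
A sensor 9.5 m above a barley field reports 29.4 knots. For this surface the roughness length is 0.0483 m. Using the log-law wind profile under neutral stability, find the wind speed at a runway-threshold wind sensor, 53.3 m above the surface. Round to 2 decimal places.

Log law: V(z) ∝ ln(z/z₀), so V₂/V₁ = ln(z₂/z₀) / ln(z₁/z₀).
ln(53.3/0.0483) = 7.0063, ln(9.5/0.0483) = 5.2816
V₂ = 29.4 × 7.0063/5.2816 = 29.4 × 1.3265 = 39.0002 knots

39.00 knots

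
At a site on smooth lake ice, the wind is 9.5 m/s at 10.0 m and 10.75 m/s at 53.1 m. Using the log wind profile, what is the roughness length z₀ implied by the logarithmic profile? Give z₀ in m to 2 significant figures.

Log law: V(z) ∝ ln(z/z₀). With r = V₁/V₂ = 9.5/10.75 = 0.88372,
r · ln(z₂/z₀) = ln(z₁/z₀) ⇒ ln z₀ = (ln z₁ − r·ln z₂)/(1 − r)
ln z₀ = (2.30259 − 0.88372×3.97218) / 0.11628 = -10.3863
z₀ = exp(-10.3863) = 0.00003085 m

z₀ ≈ 0.000031 m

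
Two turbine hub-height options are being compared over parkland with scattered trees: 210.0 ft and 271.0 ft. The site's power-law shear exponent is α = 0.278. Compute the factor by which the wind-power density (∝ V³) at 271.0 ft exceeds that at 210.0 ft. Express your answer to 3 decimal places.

1.237

Speed ratio: V_B/V_A = (z_B/z_A)^α = (271.0/210.0)^0.278 = (1.2905)^0.278 = 1.07347
Power-density ratio: P_B/P_A = (V_B/V_A)³ = (1.07347)³ = 1.23699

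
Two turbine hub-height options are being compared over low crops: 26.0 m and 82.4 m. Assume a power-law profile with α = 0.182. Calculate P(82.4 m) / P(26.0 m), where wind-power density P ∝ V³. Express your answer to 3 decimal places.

Speed ratio: V_B/V_A = (z_B/z_A)^α = (82.4/26.0)^0.182 = (3.1692)^0.182 = 1.23360
Power-density ratio: P_B/P_A = (V_B/V_A)³ = (1.23360)³ = 1.87724

1.877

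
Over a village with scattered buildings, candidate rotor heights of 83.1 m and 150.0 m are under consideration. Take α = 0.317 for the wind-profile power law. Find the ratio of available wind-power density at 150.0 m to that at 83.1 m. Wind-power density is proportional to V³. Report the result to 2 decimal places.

Speed ratio: V_B/V_A = (z_B/z_A)^α = (150.0/83.1)^0.317 = (1.8051)^0.317 = 1.20589
Power-density ratio: P_B/P_A = (V_B/V_A)³ = (1.20589)³ = 1.75357

1.75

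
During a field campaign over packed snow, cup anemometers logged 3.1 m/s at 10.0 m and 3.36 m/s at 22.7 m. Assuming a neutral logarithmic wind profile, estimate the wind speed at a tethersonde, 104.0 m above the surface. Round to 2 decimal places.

3.84 m/s

Log law: V ∝ ln(z/z₀). From the pair, with r = V₁/V₂ = 0.92262,
ln z₀ = (ln z₁ − r·ln z₂)/(1 − r) = (2.3026 − 0.92262×3.1224)/0.07738 = -7.4717 → z₀ = 0.0005690 m
V₃ = V₁ · ln(z₃/z₀)/ln(z₁/z₀) = 3.1 × 12.1161/9.7743 = 3.8427 m/s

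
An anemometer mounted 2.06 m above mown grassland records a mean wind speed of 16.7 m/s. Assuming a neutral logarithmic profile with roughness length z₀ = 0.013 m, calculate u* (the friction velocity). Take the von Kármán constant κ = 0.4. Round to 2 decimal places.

Log law: V(z) = (u*/κ) · ln(z/z₀) ⇒ u* = κ · V / ln(z/z₀)
u* = 0.4 × 16.7 / ln(2.06/0.013) = 0.4 × 16.7 / 5.0655
   = 6.6800 / 5.0655 = 1.3187 m/s

u* ≈ 1.32 m/s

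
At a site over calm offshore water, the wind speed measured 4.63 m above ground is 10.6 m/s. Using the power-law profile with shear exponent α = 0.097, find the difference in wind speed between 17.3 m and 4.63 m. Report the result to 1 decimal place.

Power law: V₂ = V₁ · (z₂/z₁)^α = 10.6 × (3.7365)^0.097 = 12.0458 m/s
ΔV = 12.0458 − 10.6 = 1.4458 m/s

1.4 m/s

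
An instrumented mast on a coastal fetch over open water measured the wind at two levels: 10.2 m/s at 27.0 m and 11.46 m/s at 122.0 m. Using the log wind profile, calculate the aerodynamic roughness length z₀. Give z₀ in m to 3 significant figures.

z₀ ≈ 0.000135 m

Log law: V(z) ∝ ln(z/z₀). With r = V₁/V₂ = 10.2/11.46 = 0.89005,
r · ln(z₂/z₀) = ln(z₁/z₀) ⇒ ln z₀ = (ln z₁ − r·ln z₂)/(1 − r)
ln z₀ = (3.29584 − 0.89005×4.80402) / 0.10995 = -8.9133
z₀ = exp(-8.9133) = 0.0001346 m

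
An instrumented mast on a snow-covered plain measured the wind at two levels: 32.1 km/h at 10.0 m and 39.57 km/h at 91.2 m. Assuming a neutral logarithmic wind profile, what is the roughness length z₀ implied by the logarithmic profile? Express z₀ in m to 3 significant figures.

z₀ ≈ 0.000749 m

Log law: V(z) ∝ ln(z/z₀). With r = V₁/V₂ = 32.1/39.57 = 0.81122,
r · ln(z₂/z₀) = ln(z₁/z₀) ⇒ ln z₀ = (ln z₁ − r·ln z₂)/(1 − r)
ln z₀ = (2.30259 − 0.81122×4.51305) / 0.18878 = -7.1962
z₀ = exp(-7.1962) = 0.0007494 m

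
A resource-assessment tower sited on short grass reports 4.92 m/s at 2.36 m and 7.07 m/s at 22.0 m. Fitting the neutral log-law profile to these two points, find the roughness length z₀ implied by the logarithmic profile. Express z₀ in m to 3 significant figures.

z₀ ≈ 0.0143 m

Log law: V(z) ∝ ln(z/z₀). With r = V₁/V₂ = 4.92/7.07 = 0.69590,
r · ln(z₂/z₀) = ln(z₁/z₀) ⇒ ln z₀ = (ln z₁ − r·ln z₂)/(1 − r)
ln z₀ = (0.85866 − 0.69590×3.09104) / 0.30410 = -4.2499
z₀ = exp(-4.2499) = 0.01427 m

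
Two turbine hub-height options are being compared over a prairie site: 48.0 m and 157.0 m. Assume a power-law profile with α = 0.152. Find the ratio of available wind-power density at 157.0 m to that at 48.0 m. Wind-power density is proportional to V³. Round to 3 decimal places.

1.717

Speed ratio: V_B/V_A = (z_B/z_A)^α = (157.0/48.0)^0.152 = (3.2708)^0.152 = 1.19737
Power-density ratio: P_B/P_A = (V_B/V_A)³ = (1.19737)³ = 1.71666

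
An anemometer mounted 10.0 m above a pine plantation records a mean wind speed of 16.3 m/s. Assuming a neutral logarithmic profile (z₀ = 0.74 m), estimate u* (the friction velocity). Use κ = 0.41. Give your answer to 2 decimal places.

Log law: V(z) = (u*/κ) · ln(z/z₀) ⇒ u* = κ · V / ln(z/z₀)
u* = 0.41 × 16.3 / ln(10.0/0.74) = 0.41 × 16.3 / 2.6037
   = 6.6830 / 2.6037 = 2.5667 m/s

u* ≈ 2.57 m/s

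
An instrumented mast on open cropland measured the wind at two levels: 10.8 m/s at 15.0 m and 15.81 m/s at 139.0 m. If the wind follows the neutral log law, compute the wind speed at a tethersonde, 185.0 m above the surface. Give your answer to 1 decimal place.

Log law: V ∝ ln(z/z₀). From the pair, with r = V₁/V₂ = 0.68311,
ln z₀ = (ln z₁ − r·ln z₂)/(1 − r) = (2.7081 − 0.68311×4.9345)/0.31689 = -2.0914 → z₀ = 0.1235 m
V₃ = V₁ · ln(z₃/z₀)/ln(z₁/z₀) = 10.8 × 7.3118/4.7995 = 16.4533 m/s

16.5 m/s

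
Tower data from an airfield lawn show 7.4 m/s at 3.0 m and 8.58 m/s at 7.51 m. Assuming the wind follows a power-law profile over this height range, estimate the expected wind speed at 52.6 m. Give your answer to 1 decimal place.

First find α: α = ln(V₂/V₁)/ln(z₂/z₁) = ln(8.58/7.4)/ln(7.51/3.0) = 0.14795/0.91762 = 0.1612
Extrapolate from 7.51 m to 52.6 m: V₃ = 8.58 × (52.6/7.51)^0.1612 = 8.58 × 1.3687 = 11.7432 m/s

11.7 m/s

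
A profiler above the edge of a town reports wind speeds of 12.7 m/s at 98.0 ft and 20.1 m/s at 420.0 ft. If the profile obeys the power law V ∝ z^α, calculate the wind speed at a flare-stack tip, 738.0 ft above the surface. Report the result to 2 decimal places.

24.01 m/s

First find α: α = ln(V₂/V₁)/ln(z₂/z₁) = ln(20.1/12.7)/ln(420.0/98.0) = 0.45912/1.45529 = 0.3155
Extrapolate from 420.0 ft to 738.0 ft: V₃ = 20.1 × (738.0/420.0)^0.3155 = 20.1 × 1.1946 = 24.0120 m/s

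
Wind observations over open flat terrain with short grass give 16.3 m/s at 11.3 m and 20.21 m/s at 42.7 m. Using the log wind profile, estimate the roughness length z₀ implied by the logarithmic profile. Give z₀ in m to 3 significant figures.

Log law: V(z) ∝ ln(z/z₀). With r = V₁/V₂ = 16.3/20.21 = 0.80653,
r · ln(z₂/z₀) = ln(z₁/z₀) ⇒ ln z₀ = (ln z₁ − r·ln z₂)/(1 − r)
ln z₀ = (2.42480 − 0.80653×3.75420) / 0.19347 = -3.1172
z₀ = exp(-3.1172) = 0.04428 m

z₀ ≈ 0.0443 m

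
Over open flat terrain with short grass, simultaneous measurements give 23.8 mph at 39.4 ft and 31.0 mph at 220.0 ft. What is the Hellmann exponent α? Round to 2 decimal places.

α ≈ 0.15

Power law: V₂/V₁ = (z₂/z₁)^α ⇒ α = ln(V₂/V₁) / ln(z₂/z₁)
α = ln(31.0/23.8) / ln(220.0/39.4) = ln(1.3025) / ln(5.5838)
  = 0.26430 / 1.71986 = 0.15368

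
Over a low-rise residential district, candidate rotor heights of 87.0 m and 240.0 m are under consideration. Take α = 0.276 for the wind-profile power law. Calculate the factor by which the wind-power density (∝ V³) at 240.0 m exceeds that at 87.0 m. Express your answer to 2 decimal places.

2.32

Speed ratio: V_B/V_A = (z_B/z_A)^α = (240.0/87.0)^0.276 = (2.7586)^0.276 = 1.32322
Power-density ratio: P_B/P_A = (V_B/V_A)³ = (1.32322)³ = 2.31682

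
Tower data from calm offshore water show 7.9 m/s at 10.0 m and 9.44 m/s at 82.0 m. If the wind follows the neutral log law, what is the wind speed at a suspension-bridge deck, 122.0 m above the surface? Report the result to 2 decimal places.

9.73 m/s

Log law: V ∝ ln(z/z₀). From the pair, with r = V₁/V₂ = 0.83686,
ln z₀ = (ln z₁ − r·ln z₂)/(1 − r) = (2.3026 − 0.83686×4.4067)/0.16314 = -8.4913 → z₀ = 0.0002052 m
V₃ = V₁ · ln(z₃/z₀)/ln(z₁/z₀) = 7.9 × 13.2954/10.7939 = 9.7308 m/s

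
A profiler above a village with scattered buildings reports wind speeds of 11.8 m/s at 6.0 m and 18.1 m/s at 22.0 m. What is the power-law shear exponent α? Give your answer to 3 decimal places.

Power law: V₂/V₁ = (z₂/z₁)^α ⇒ α = ln(V₂/V₁) / ln(z₂/z₁)
α = ln(18.1/11.8) / ln(22.0/6.0) = ln(1.5339) / ln(3.6667)
  = 0.42781 / 1.29928 = 0.32927

α ≈ 0.329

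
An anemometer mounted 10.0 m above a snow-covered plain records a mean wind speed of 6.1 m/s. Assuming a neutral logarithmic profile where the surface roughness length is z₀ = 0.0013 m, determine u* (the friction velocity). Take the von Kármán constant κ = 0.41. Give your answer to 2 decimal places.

u* ≈ 0.28 m/s

Log law: V(z) = (u*/κ) · ln(z/z₀) ⇒ u* = κ · V / ln(z/z₀)
u* = 0.41 × 6.1 / ln(10.0/0.0013) = 0.41 × 6.1 / 8.9480
   = 2.5010 / 8.9480 = 0.2795 m/s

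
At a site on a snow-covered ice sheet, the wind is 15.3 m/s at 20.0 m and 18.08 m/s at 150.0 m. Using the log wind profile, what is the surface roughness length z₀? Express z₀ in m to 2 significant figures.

Log law: V(z) ∝ ln(z/z₀). With r = V₁/V₂ = 15.3/18.08 = 0.84624,
r · ln(z₂/z₀) = ln(z₁/z₀) ⇒ ln z₀ = (ln z₁ − r·ln z₂)/(1 − r)
ln z₀ = (2.99573 − 0.84624×5.01064) / 0.15376 = -8.0935
z₀ = exp(-8.0935) = 0.0003055 m

z₀ ≈ 0.00031 m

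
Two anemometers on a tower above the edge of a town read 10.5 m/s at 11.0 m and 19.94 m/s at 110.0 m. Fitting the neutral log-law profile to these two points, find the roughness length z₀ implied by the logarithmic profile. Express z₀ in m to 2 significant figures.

Log law: V(z) ∝ ln(z/z₀). With r = V₁/V₂ = 10.5/19.94 = 0.52658,
r · ln(z₂/z₀) = ln(z₁/z₀) ⇒ ln z₀ = (ln z₁ − r·ln z₂)/(1 − r)
ln z₀ = (2.39790 − 0.52658×4.70048) / 0.47342 = -0.1632
z₀ = exp(-0.1632) = 0.8494 m

z₀ ≈ 0.85 m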